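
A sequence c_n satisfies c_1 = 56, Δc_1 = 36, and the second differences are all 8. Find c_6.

316

Build the table forward from the leading diagonal:
D2: 8, 8, 8, 8, 8, 8
D1: 36, 44, 52, 60, 68, 76
c: 56, 92, 136, 188, 248, 316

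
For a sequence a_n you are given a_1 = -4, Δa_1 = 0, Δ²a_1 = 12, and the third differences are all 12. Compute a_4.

44

Build the table forward from the leading diagonal:
Third differences: 12  12  12  12
Second differences: 12  24  36  48
First differences: 0  12  36  72
a: -4  -4  8  44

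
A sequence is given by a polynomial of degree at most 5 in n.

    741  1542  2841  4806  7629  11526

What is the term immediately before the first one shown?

D1: 801  1299  1965  2823  3897
D2: 498  666  858  1074
D3: 168  192  216
D4: 24  24
The fourth differences are constant at 24.
Work back: 168 − 24 = 144;  498 − 144 = 354;  801 − 354 = 447;  741 − 447 = 294

294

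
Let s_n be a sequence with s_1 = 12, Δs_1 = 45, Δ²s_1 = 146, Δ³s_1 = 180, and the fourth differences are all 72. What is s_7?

Build the table forward from the leading diagonal:
Fourth differences: 72, 72, 72, 72, 72, 72, 72
Third differences: 180, 252, 324, 396, 468, 540, 612
Second differences: 146, 326, 578, 902, 1298, 1766, 2306
First differences: 45, 191, 517, 1095, 1997, 3295, 5061
s: 12, 57, 248, 765, 1860, 3857, 7152

7152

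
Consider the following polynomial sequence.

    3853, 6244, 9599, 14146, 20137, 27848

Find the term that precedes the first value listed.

Δ: 2391, 3355, 4547, 5991, 7711
Δ²: 964, 1192, 1444, 1720
Δ³: 228, 252, 276
Δ⁴: 24, 24
The fourth differences are constant at 24.
Work back: 228 − 24 = 204;  964 − 204 = 760;  2391 − 760 = 1631;  3853 − 1631 = 2222

2222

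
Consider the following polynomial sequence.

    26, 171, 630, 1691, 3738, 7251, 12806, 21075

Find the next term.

145 , 459 , 1061 , 2047 , 3513 , 5555 , 8269
314 , 602 , 986 , 1466 , 2042 , 2714
288 , 384 , 480 , 576 , 672
96 , 96 , 96 , 96
The fourth differences are constant (96).
672 + 96 = 768;  2714 + 768 = 3482;  8269 + 3482 = 11751;  21075 + 11751 = 32826

32826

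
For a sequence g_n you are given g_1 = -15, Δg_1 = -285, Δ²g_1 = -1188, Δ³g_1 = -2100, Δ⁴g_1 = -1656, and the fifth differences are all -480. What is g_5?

Build the table forward from the leading diagonal:
Δ⁵: -480, -480, -480, -480, -480
Δ⁴: -1656, -2136, -2616, -3096, -3576
Δ³: -2100, -3756, -5892, -8508, -11604
Δ²: -1188, -3288, -7044, -12936, -21444
Δ: -285, -1473, -4761, -11805, -24741
g: -15, -300, -1773, -6534, -18339

-18339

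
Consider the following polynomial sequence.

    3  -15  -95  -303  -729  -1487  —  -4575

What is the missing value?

Using the first 6 terms:
D1: -18  -80  -208  -426  -758
D2: -62  -128  -218  -332
D3: -66  -90  -114
D4: -24  -24
Constant fourth difference = -24.
Extend forward: -114 − 24 = -138;  -332 − 138 = -470;  -758 − 470 = -1228;  -1487 − 1228 = -2715

-2715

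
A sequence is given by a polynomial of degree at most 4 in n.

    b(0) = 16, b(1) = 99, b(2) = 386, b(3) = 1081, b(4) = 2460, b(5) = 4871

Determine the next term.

First differences: 83, 287, 695, 1379, 2411
Second differences: 204, 408, 684, 1032
Third differences: 204, 276, 348
Fourth differences: 72, 72
Fourth differences constant at 72.
348 + 72 = 420;  1032 + 420 = 1452;  2411 + 1452 = 3863;  4871 + 3863 = 8734

8734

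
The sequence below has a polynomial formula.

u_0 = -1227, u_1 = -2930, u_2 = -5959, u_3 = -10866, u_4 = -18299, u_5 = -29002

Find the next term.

-1703, -3029, -4907, -7433, -10703
-1326, -1878, -2526, -3270
-552, -648, -744
-96, -96
The fourth differences are constant (-96).
-744 − 96 = -840;  -3270 − 840 = -4110;  -10703 − 4110 = -14813;  -29002 − 14813 = -43815

-43815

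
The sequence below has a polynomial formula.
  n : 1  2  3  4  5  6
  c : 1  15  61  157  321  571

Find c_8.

1401

14 , 46 , 96 , 164 , 250
32 , 50 , 68 , 86
18 , 18 , 18
The third differences are constant (18).
86 + 18 = 104;  250 + 104 = 354;  571 + 354 = 925
104 + 18 = 122;  354 + 122 = 476;  925 + 476 = 1401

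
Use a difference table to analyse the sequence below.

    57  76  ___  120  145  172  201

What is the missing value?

Using the last 4 terms:
D1: 25, 27, 29
D2: 2, 2
Constant second difference = 2.
Extend backward: 25 − 2 = 23;  120 − 23 = 97

97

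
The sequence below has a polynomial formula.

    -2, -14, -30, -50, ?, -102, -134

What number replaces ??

-74

Using the first 4 terms:
-12  -16  -20
-4  -4
Constant second difference = -4.
Extend forward: -20 − 4 = -24;  -50 − 24 = -74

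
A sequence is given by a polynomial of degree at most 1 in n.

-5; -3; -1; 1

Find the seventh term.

First differences: 2, 2, 2
Constant first difference = 2, so extend:
1 + 2 = 3
3 + 2 = 5
5 + 2 = 7

7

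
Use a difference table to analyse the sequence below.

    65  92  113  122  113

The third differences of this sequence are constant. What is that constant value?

-6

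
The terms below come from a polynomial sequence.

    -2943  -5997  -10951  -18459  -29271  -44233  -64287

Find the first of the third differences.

-654

Δ: -3054, -4954, -7508, -10812, -14962, -20054
Δ²: -1900, -2554, -3304, -4150, -5092
Δ³: -654, -750, -846, -942
Δ⁴: -96, -96, -96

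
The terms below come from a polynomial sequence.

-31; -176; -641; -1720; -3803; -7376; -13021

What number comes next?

-145  -465  -1079  -2083  -3573  -5645
-320  -614  -1004  -1490  -2072
-294  -390  -486  -582
-96  -96  -96
Fourth differences constant at -96.
-582 − 96 = -678;  -2072 − 678 = -2750;  -5645 − 2750 = -8395;  -13021 − 8395 = -21416

-21416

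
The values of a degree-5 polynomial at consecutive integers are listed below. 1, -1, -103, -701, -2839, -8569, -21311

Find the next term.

D1: -2 , -102 , -598 , -2138 , -5730 , -12742
D2: -100 , -496 , -1540 , -3592 , -7012
D3: -396 , -1044 , -2052 , -3420
D4: -648 , -1008 , -1368
D5: -360 , -360
Fifth differences constant at -360.
-1368 − 360 = -1728;  -3420 − 1728 = -5148;  -7012 − 5148 = -12160;  -12742 − 12160 = -24902;  -21311 − 24902 = -46213

-46213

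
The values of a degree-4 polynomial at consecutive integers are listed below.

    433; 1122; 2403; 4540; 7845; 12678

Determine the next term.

Δ: 689, 1281, 2137, 3305, 4833
Δ²: 592, 856, 1168, 1528
Δ³: 264, 312, 360
Δ⁴: 48, 48
Fourth differences constant at 48.
360 + 48 = 408;  1528 + 408 = 1936;  4833 + 1936 = 6769;  12678 + 6769 = 19447

19447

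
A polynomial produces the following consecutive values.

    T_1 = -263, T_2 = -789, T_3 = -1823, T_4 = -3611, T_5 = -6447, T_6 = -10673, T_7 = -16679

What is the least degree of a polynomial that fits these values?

4

-526, -1034, -1788, -2836, -4226, -6006
-508, -754, -1048, -1390, -1780
-246, -294, -342, -390
-48, -48, -48
The fourth differences are constant, so the polynomial has degree 4.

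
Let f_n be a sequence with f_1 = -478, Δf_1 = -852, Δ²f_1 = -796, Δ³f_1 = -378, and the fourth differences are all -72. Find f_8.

Build the table forward from the leading diagonal:
Δ⁴: -72  -72  -72  -72  -72  -72  -72  -72
Δ³: -378  -450  -522  -594  -666  -738  -810  -882
Δ²: -796  -1174  -1624  -2146  -2740  -3406  -4144  -4954
Δ: -852  -1648  -2822  -4446  -6592  -9332  -12738  -16882
f: -478  -1330  -2978  -5800  -10246  -16838  -26170  -38908

-38908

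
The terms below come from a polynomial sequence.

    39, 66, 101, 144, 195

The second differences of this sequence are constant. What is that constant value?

8

D1: 27, 35, 43, 51
D2: 8, 8, 8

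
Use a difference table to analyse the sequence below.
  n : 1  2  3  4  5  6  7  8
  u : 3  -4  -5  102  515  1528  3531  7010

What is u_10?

20820

-7  -1  107  413  1013  2003  3479
6  108  306  600  990  1476
102  198  294  390  486
96  96  96  96
Constant fourth difference = 96, so extend:
486 + 96 = 582;  1476 + 582 = 2058;  3479 + 2058 = 5537;  7010 + 5537 = 12547
582 + 96 = 678;  2058 + 678 = 2736;  5537 + 2736 = 8273;  12547 + 8273 = 20820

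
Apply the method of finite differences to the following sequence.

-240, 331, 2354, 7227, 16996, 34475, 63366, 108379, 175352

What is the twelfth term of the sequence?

585851

Δ: 571 , 2023 , 4873 , 9769 , 17479 , 28891 , 45013 , 66973
Δ²: 1452 , 2850 , 4896 , 7710 , 11412 , 16122 , 21960
Δ³: 1398 , 2046 , 2814 , 3702 , 4710 , 5838
Δ⁴: 648 , 768 , 888 , 1008 , 1128
Δ⁵: 120 , 120 , 120 , 120
Fifth differences constant at 120.
1128 + 120 = 1248;  5838 + 1248 = 7086;  21960 + 7086 = 29046;  66973 + 29046 = 96019;  175352 + 96019 = 271371
1248 + 120 = 1368;  7086 + 1368 = 8454;  29046 + 8454 = 37500;  96019 + 37500 = 133519;  271371 + 133519 = 404890
1368 + 120 = 1488;  8454 + 1488 = 9942;  37500 + 9942 = 47442;  133519 + 47442 = 180961;  404890 + 180961 = 585851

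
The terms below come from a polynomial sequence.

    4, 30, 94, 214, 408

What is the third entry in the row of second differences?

74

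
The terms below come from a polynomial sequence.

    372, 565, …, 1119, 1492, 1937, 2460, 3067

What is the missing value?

812

Using the last 5 terms:
First differences: 373  445  523  607
Second differences: 72  78  84
Third differences: 6  6
Constant third difference = 6.
Extend backward: 72 − 6 = 66;  373 − 66 = 307;  1119 − 307 = 812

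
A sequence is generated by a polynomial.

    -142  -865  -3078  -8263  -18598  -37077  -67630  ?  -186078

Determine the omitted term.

-115243

Using the first 7 terms:
-723  -2213  -5185  -10335  -18479  -30553
-1490  -2972  -5150  -8144  -12074
-1482  -2178  -2994  -3930
-696  -816  -936
-120  -120
Constant fifth difference = -120.
Extend forward: -936 − 120 = -1056;  -3930 − 1056 = -4986;  -12074 − 4986 = -17060;  -30553 − 17060 = -47613;  -67630 − 47613 = -115243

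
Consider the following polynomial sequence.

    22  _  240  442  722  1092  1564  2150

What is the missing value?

104

Using the last 6 terms:
First differences: 202, 280, 370, 472, 586
Second differences: 78, 90, 102, 114
Third differences: 12, 12, 12
Constant third difference = 12.
Extend backward: 78 − 12 = 66;  202 − 66 = 136;  240 − 136 = 104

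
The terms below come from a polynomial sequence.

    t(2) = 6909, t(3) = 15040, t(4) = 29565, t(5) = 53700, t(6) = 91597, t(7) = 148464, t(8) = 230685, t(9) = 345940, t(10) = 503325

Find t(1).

2772

First differences: 8131, 14525, 24135, 37897, 56867, 82221, 115255, 157385
Second differences: 6394, 9610, 13762, 18970, 25354, 33034, 42130
Third differences: 3216, 4152, 5208, 6384, 7680, 9096
Fourth differences: 936, 1056, 1176, 1296, 1416
Fifth differences: 120, 120, 120, 120
The fifth differences are constant at 120.
Work back: 936 − 120 = 816;  3216 − 816 = 2400;  6394 − 2400 = 3994;  8131 − 3994 = 4137;  6909 − 4137 = 2772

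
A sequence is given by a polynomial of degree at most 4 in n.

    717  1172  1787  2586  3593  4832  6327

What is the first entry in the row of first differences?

455

D1: 455, 615, 799, 1007, 1239, 1495
D2: 160, 184, 208, 232, 256
D3: 24, 24, 24, 24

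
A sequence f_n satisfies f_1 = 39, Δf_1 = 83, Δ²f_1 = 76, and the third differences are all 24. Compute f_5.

923

Build the table forward from the leading diagonal:
Third differences: 24, 24, 24, 24, 24
Second differences: 76, 100, 124, 148, 172
First differences: 83, 159, 259, 383, 531
f: 39, 122, 281, 540, 923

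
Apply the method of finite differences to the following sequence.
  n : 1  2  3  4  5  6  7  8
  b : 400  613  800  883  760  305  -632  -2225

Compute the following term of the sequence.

-4672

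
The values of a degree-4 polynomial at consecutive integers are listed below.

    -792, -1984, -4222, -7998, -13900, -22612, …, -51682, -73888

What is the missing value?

-34914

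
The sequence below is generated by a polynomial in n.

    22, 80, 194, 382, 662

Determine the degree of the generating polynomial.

3

Δ: 58, 114, 188, 280
Δ²: 56, 74, 92
Δ³: 18, 18
The third differences are constant, so the polynomial has degree 3.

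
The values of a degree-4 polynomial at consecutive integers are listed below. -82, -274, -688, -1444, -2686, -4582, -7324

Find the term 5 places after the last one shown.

-192, -414, -756, -1242, -1896, -2742
-222, -342, -486, -654, -846
-120, -144, -168, -192
-24, -24, -24
The fourth differences are constant (-24).
-192 − 24 = -216;  -846 − 216 = -1062;  -2742 − 1062 = -3804;  -7324 − 3804 = -11128
-216 − 24 = -240;  -1062 − 240 = -1302;  -3804 − 1302 = -5106;  -11128 − 5106 = -16234
-240 − 24 = -264;  -1302 − 264 = -1566;  -5106 − 1566 = -6672;  -16234 − 6672 = -22906
-264 − 24 = -288;  -1566 − 288 = -1854;  -6672 − 1854 = -8526;  -22906 − 8526 = -31432
-288 − 24 = -312;  -1854 − 312 = -2166;  -8526 − 2166 = -10692;  -31432 − 10692 = -42124

-42124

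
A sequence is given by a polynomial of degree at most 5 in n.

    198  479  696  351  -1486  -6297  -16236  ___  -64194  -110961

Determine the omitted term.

-34249

Using the first 7 terms:
281, 217, -345, -1837, -4811, -9939
-64, -562, -1492, -2974, -5128
-498, -930, -1482, -2154
-432, -552, -672
-120, -120
Constant fifth difference = -120.
Extend forward: -672 − 120 = -792;  -2154 − 792 = -2946;  -5128 − 2946 = -8074;  -9939 − 8074 = -18013;  -16236 − 18013 = -34249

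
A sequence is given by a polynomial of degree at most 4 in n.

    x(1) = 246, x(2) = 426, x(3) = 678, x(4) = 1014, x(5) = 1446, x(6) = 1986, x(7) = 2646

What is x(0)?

180, 252, 336, 432, 540, 660
72, 84, 96, 108, 120
12, 12, 12, 12
The third differences are constant at 12.
Work back: 72 − 12 = 60;  180 − 60 = 120;  246 − 120 = 126

126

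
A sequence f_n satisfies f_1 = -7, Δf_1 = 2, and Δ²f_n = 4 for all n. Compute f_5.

25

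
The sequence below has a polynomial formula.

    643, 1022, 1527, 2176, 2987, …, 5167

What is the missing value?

Using the first 5 terms:
First differences: 379, 505, 649, 811
Second differences: 126, 144, 162
Third differences: 18, 18
Constant third difference = 18.
Extend forward: 162 + 18 = 180;  811 + 180 = 991;  2987 + 991 = 3978

3978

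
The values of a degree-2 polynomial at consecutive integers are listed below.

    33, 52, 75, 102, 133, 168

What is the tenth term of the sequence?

Δ: 19  23  27  31  35
Δ²: 4  4  4  4
Second differences constant at 4.
35 + 4 = 39;  168 + 39 = 207
39 + 4 = 43;  207 + 43 = 250
43 + 4 = 47;  250 + 47 = 297
47 + 4 = 51;  297 + 51 = 348

348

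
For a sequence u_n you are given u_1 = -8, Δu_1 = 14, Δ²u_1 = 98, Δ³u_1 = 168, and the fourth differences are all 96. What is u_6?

3202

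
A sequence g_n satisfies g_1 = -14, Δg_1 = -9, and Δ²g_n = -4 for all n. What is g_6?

Build the table forward from the leading diagonal:
Second differences: -4  -4  -4  -4  -4  -4
First differences: -9  -13  -17  -21  -25  -29
g: -14  -23  -36  -53  -74  -99

-99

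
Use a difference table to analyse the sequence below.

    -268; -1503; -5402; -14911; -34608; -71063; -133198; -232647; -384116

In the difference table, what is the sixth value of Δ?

Δ: -1235, -3899, -9509, -19697, -36455, -62135, -99449, -151469
Δ²: -2664, -5610, -10188, -16758, -25680, -37314, -52020
Δ³: -2946, -4578, -6570, -8922, -11634, -14706
Δ⁴: -1632, -1992, -2352, -2712, -3072
Δ⁵: -360, -360, -360, -360

-62135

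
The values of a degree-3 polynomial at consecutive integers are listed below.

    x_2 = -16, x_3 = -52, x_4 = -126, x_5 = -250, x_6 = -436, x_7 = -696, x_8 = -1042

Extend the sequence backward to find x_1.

D1: -36, -74, -124, -186, -260, -346
D2: -38, -50, -62, -74, -86
D3: -12, -12, -12, -12
The third differences are constant at -12.
Work back: -38 + 12 = -26;  -36 + 26 = -10;  -16 + 10 = -6

-6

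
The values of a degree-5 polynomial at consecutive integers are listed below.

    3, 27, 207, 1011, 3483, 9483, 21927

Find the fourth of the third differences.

Δ: 24, 180, 804, 2472, 6000, 12444
Δ²: 156, 624, 1668, 3528, 6444
Δ³: 468, 1044, 1860, 2916
Δ⁴: 576, 816, 1056
Δ⁵: 240, 240

2916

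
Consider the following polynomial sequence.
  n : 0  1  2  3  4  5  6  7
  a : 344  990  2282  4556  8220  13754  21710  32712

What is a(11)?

D1: 646 , 1292 , 2274 , 3664 , 5534 , 7956 , 11002
D2: 646 , 982 , 1390 , 1870 , 2422 , 3046
D3: 336 , 408 , 480 , 552 , 624
D4: 72 , 72 , 72 , 72
Constant fourth difference = 72, so extend:
624 + 72 = 696;  3046 + 696 = 3742;  11002 + 3742 = 14744;  32712 + 14744 = 47456
696 + 72 = 768;  3742 + 768 = 4510;  14744 + 4510 = 19254;  47456 + 19254 = 66710
768 + 72 = 840;  4510 + 840 = 5350;  19254 + 5350 = 24604;  66710 + 24604 = 91314
840 + 72 = 912;  5350 + 912 = 6262;  24604 + 6262 = 30866;  91314 + 30866 = 122180

122180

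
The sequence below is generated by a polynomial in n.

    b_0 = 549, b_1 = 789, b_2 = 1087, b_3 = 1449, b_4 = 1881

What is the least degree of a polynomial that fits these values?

D1: 240, 298, 362, 432
D2: 58, 64, 70
D3: 6, 6
The third differences are constant, so the polynomial has degree 3.

3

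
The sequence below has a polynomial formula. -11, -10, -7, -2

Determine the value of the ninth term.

D1: 1, 3, 5
D2: 2, 2
Constant second difference = 2, so extend:
5 + 2 = 7;  -2 + 7 = 5
7 + 2 = 9;  5 + 9 = 14
9 + 2 = 11;  14 + 11 = 25
11 + 2 = 13;  25 + 13 = 38
13 + 2 = 15;  38 + 15 = 53

53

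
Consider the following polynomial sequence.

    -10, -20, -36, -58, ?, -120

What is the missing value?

-86

Using the first 4 terms:
First differences: -10, -16, -22
Second differences: -6, -6
Constant second difference = -6.
Extend forward: -22 − 6 = -28;  -58 − 28 = -86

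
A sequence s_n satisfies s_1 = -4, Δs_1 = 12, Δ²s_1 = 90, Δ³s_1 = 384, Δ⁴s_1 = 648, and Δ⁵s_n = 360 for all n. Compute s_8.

45650

Build the table forward from the leading diagonal:
Δ⁵: 360, 360, 360, 360, 360, 360, 360, 360
Δ⁴: 648, 1008, 1368, 1728, 2088, 2448, 2808, 3168
Δ³: 384, 1032, 2040, 3408, 5136, 7224, 9672, 12480
Δ²: 90, 474, 1506, 3546, 6954, 12090, 19314, 28986
Δ: 12, 102, 576, 2082, 5628, 12582, 24672, 43986
s: -4, 8, 110, 686, 2768, 8396, 20978, 45650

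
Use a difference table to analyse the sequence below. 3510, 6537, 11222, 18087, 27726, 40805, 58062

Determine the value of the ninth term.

108422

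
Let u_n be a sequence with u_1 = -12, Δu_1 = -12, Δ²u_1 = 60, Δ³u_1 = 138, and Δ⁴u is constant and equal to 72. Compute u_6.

2268

Build the table forward from the leading diagonal:
D4: 72  72  72  72  72  72
D3: 138  210  282  354  426  498
D2: 60  198  408  690  1044  1470
D1: -12  48  246  654  1344  2388
u: -12  -24  24  270  924  2268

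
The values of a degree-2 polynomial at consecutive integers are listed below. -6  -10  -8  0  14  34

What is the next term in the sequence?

Δ: -4  2  8  14  20
Δ²: 6  6  6  6
Constant second difference = 6, so extend:
20 + 6 = 26;  34 + 26 = 60

60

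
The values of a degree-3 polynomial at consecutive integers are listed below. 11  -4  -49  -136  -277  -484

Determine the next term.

-769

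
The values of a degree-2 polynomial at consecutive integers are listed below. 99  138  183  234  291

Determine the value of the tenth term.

666

First differences: 39, 45, 51, 57
Second differences: 6, 6, 6
Constant second difference = 6, so extend:
57 + 6 = 63;  291 + 63 = 354
63 + 6 = 69;  354 + 69 = 423
69 + 6 = 75;  423 + 75 = 498
75 + 6 = 81;  498 + 81 = 579
81 + 6 = 87;  579 + 87 = 666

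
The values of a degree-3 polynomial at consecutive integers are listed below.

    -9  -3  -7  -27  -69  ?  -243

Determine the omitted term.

-139

Using the first 5 terms:
First differences: 6  -4  -20  -42
Second differences: -10  -16  -22
Third differences: -6  -6
Constant third difference = -6.
Extend forward: -22 − 6 = -28;  -42 − 28 = -70;  -69 − 70 = -139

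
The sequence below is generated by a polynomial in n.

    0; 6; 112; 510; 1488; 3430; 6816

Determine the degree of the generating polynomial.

First differences: 6, 106, 398, 978, 1942, 3386
Second differences: 100, 292, 580, 964, 1444
Third differences: 192, 288, 384, 480
Fourth differences: 96, 96, 96
The fourth differences are constant, so the polynomial has degree 4.

4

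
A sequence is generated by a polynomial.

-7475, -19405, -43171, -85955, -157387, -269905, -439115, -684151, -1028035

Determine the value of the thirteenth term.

-4008731

Δ: -11930, -23766, -42784, -71432, -112518, -169210, -245036, -343884
Δ²: -11836, -19018, -28648, -41086, -56692, -75826, -98848
Δ³: -7182, -9630, -12438, -15606, -19134, -23022
Δ⁴: -2448, -2808, -3168, -3528, -3888
Δ⁵: -360, -360, -360, -360
The fifth differences are constant (-360).
-3888 − 360 = -4248;  -23022 − 4248 = -27270;  -98848 − 27270 = -126118;  -343884 − 126118 = -470002;  -1028035 − 470002 = -1498037
-4248 − 360 = -4608;  -27270 − 4608 = -31878;  -126118 − 31878 = -157996;  -470002 − 157996 = -627998;  -1498037 − 627998 = -2126035
-4608 − 360 = -4968;  -31878 − 4968 = -36846;  -157996 − 36846 = -194842;  -627998 − 194842 = -822840;  -2126035 − 822840 = -2948875
-4968 − 360 = -5328;  -36846 − 5328 = -42174;  -194842 − 42174 = -237016;  -822840 − 237016 = -1059856;  -2948875 − 1059856 = -4008731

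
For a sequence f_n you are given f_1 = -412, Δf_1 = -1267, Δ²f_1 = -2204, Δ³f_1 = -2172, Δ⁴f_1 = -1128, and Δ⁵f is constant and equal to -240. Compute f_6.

-56387

Build the table forward from the leading diagonal:
D5: -240  -240  -240  -240  -240  -240
D4: -1128  -1368  -1608  -1848  -2088  -2328
D3: -2172  -3300  -4668  -6276  -8124  -10212
D2: -2204  -4376  -7676  -12344  -18620  -26744
D1: -1267  -3471  -7847  -15523  -27867  -46487
f: -412  -1679  -5150  -12997  -28520  -56387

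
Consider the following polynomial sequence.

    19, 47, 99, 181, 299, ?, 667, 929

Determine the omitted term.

459

Using the first 5 terms:
First differences: 28, 52, 82, 118
Second differences: 24, 30, 36
Third differences: 6, 6
Constant third difference = 6.
Extend forward: 36 + 6 = 42;  118 + 42 = 160;  299 + 160 = 459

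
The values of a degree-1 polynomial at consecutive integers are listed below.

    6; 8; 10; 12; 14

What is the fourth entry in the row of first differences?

First differences: 2, 2, 2, 2

2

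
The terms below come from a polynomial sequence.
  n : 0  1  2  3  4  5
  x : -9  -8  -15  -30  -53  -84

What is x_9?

-288

First differences: 1  -7  -15  -23  -31
Second differences: -8  -8  -8  -8
Second differences constant at -8.
-31 − 8 = -39;  -84 − 39 = -123
-39 − 8 = -47;  -123 − 47 = -170
-47 − 8 = -55;  -170 − 55 = -225
-55 − 8 = -63;  -225 − 63 = -288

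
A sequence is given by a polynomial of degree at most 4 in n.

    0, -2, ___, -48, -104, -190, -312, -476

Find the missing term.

Using the last 5 terms:
First differences: -56, -86, -122, -164
Second differences: -30, -36, -42
Third differences: -6, -6
Constant third difference = -6.
Extend backward: -30 + 6 = -24;  -56 + 24 = -32;  -48 + 32 = -16

-16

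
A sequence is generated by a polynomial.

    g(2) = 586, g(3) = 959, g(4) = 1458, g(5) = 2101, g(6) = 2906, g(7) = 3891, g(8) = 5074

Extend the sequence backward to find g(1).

321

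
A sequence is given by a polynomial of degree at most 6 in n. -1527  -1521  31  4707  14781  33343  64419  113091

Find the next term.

Δ: 6 , 1552 , 4676 , 10074 , 18562 , 31076 , 48672
Δ²: 1546 , 3124 , 5398 , 8488 , 12514 , 17596
Δ³: 1578 , 2274 , 3090 , 4026 , 5082
Δ⁴: 696 , 816 , 936 , 1056
Δ⁵: 120 , 120 , 120
Constant fifth difference = 120, so extend:
1056 + 120 = 1176;  5082 + 1176 = 6258;  17596 + 6258 = 23854;  48672 + 23854 = 72526;  113091 + 72526 = 185617

185617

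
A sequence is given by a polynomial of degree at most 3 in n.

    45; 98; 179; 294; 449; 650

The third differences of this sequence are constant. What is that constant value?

6

Δ: 53, 81, 115, 155, 201
Δ²: 28, 34, 40, 46
Δ³: 6, 6, 6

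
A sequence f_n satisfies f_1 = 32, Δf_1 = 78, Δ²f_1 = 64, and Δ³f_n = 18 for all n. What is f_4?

476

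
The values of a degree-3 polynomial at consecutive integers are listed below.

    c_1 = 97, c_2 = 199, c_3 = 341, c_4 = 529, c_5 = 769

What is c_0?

29

Δ: 102, 142, 188, 240
Δ²: 40, 46, 52
Δ³: 6, 6
The third differences are constant at 6.
Work back: 40 − 6 = 34;  102 − 34 = 68;  97 − 68 = 29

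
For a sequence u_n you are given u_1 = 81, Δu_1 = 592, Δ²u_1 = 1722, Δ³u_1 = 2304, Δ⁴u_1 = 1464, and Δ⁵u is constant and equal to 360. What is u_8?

Build the table forward from the leading diagonal:
Fifth differences: 360  360  360  360  360  360  360  360
Fourth differences: 1464  1824  2184  2544  2904  3264  3624  3984
Third differences: 2304  3768  5592  7776  10320  13224  16488  20112
Second differences: 1722  4026  7794  13386  21162  31482  44706  61194
First differences: 592  2314  6340  14134  27520  48682  80164  124870
u: 81  673  2987  9327  23461  50981  99663  179827

179827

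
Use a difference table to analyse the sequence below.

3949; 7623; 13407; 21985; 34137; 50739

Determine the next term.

D1: 3674 , 5784 , 8578 , 12152 , 16602
D2: 2110 , 2794 , 3574 , 4450
D3: 684 , 780 , 876
D4: 96 , 96
Constant fourth difference = 96, so extend:
876 + 96 = 972;  4450 + 972 = 5422;  16602 + 5422 = 22024;  50739 + 22024 = 72763

72763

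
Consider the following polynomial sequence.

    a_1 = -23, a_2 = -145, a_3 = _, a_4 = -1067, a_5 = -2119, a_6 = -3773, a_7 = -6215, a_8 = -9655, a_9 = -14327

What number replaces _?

Using the last 6 terms:
Δ: -1052, -1654, -2442, -3440, -4672
Δ²: -602, -788, -998, -1232
Δ³: -186, -210, -234
Δ⁴: -24, -24
Constant fourth difference = -24.
Extend backward: -186 + 24 = -162;  -602 + 162 = -440;  -1052 + 440 = -612;  -1067 + 612 = -455

-455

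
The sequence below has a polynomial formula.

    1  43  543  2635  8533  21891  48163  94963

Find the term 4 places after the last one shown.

735483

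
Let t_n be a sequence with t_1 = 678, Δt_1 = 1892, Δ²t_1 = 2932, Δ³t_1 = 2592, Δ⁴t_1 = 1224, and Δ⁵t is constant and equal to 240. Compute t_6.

71738

Build the table forward from the leading diagonal:
Δ⁵: 240, 240, 240, 240, 240, 240
Δ⁴: 1224, 1464, 1704, 1944, 2184, 2424
Δ³: 2592, 3816, 5280, 6984, 8928, 11112
Δ²: 2932, 5524, 9340, 14620, 21604, 30532
Δ: 1892, 4824, 10348, 19688, 34308, 55912
t: 678, 2570, 7394, 17742, 37430, 71738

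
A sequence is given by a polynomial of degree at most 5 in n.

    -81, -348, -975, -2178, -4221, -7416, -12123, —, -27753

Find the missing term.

-18750

Using the first 7 terms:
D1: -267  -627  -1203  -2043  -3195  -4707
D2: -360  -576  -840  -1152  -1512
D3: -216  -264  -312  -360
D4: -48  -48  -48
Constant fourth difference = -48.
Extend forward: -360 − 48 = -408;  -1512 − 408 = -1920;  -4707 − 1920 = -6627;  -12123 − 6627 = -18750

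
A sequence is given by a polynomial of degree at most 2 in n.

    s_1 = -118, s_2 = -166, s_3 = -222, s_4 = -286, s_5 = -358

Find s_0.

Δ: -48  -56  -64  -72
Δ²: -8  -8  -8
The second differences are constant at -8.
Work back: -48 + 8 = -40;  -118 + 40 = -78

-78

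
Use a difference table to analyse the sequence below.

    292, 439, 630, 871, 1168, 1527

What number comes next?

1954

Δ: 147, 191, 241, 297, 359
Δ²: 44, 50, 56, 62
Δ³: 6, 6, 6
Third differences constant at 6.
62 + 6 = 68;  359 + 68 = 427;  1527 + 427 = 1954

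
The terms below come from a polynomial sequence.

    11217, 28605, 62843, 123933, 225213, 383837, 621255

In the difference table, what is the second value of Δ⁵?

Δ: 17388, 34238, 61090, 101280, 158624, 237418
Δ²: 16850, 26852, 40190, 57344, 78794
Δ³: 10002, 13338, 17154, 21450
Δ⁴: 3336, 3816, 4296
Δ⁵: 480, 480

480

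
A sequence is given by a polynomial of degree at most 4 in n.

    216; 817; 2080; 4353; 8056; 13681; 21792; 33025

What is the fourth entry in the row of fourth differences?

72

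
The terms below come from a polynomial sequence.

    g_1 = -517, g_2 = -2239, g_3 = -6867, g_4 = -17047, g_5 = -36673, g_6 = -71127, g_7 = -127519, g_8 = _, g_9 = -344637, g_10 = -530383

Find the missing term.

-214927

Using the first 7 terms:
Δ: -1722  -4628  -10180  -19626  -34454  -56392
Δ²: -2906  -5552  -9446  -14828  -21938
Δ³: -2646  -3894  -5382  -7110
Δ⁴: -1248  -1488  -1728
Δ⁵: -240  -240
Constant fifth difference = -240.
Extend forward: -1728 − 240 = -1968;  -7110 − 1968 = -9078;  -21938 − 9078 = -31016;  -56392 − 31016 = -87408;  -127519 − 87408 = -214927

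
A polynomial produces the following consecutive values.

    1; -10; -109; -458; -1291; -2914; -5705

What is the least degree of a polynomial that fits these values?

First differences: -11, -99, -349, -833, -1623, -2791
Second differences: -88, -250, -484, -790, -1168
Third differences: -162, -234, -306, -378
Fourth differences: -72, -72, -72
The fourth differences are constant, so the polynomial has degree 4.

4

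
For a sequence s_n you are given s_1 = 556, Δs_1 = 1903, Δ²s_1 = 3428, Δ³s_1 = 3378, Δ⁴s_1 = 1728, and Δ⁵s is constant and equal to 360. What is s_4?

Build the table forward from the leading diagonal:
Fifth differences: 360  360  360  360
Fourth differences: 1728  2088  2448  2808
Third differences: 3378  5106  7194  9642
Second differences: 3428  6806  11912  19106
First differences: 1903  5331  12137  24049
s: 556  2459  7790  19927

19927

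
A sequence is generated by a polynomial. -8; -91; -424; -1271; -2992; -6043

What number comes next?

D1: -83, -333, -847, -1721, -3051
D2: -250, -514, -874, -1330
D3: -264, -360, -456
D4: -96, -96
Fourth differences constant at -96.
-456 − 96 = -552;  -1330 − 552 = -1882;  -3051 − 1882 = -4933;  -6043 − 4933 = -10976

-10976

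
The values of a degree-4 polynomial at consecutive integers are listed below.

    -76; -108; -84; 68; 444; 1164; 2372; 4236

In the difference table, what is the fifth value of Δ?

Δ: -32, 24, 152, 376, 720, 1208, 1864
Δ²: 56, 128, 224, 344, 488, 656
Δ³: 72, 96, 120, 144, 168
Δ⁴: 24, 24, 24, 24

720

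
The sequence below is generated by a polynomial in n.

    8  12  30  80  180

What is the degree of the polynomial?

3

D1: 4, 18, 50, 100
D2: 14, 32, 50
D3: 18, 18
The third differences are constant, so the polynomial has degree 3.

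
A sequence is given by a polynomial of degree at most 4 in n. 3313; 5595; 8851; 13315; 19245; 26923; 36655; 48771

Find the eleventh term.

103083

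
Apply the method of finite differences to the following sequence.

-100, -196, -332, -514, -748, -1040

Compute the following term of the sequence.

D1: -96, -136, -182, -234, -292
D2: -40, -46, -52, -58
D3: -6, -6, -6
Constant third difference = -6, so extend:
-58 − 6 = -64;  -292 − 64 = -356;  -1040 − 356 = -1396

-1396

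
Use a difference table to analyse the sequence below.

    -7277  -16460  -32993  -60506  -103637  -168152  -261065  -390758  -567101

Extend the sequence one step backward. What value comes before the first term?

-9183  -16533  -27513  -43131  -64515  -92913  -129693  -176343
-7350  -10980  -15618  -21384  -28398  -36780  -46650
-3630  -4638  -5766  -7014  -8382  -9870
-1008  -1128  -1248  -1368  -1488
-120  -120  -120  -120
The fifth differences are constant at -120.
Work back: -1008 + 120 = -888;  -3630 + 888 = -2742;  -7350 + 2742 = -4608;  -9183 + 4608 = -4575;  -7277 + 4575 = -2702

-2702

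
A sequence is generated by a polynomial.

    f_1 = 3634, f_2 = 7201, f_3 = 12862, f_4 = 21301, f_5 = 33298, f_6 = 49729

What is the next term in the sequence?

Δ: 3567  5661  8439  11997  16431
Δ²: 2094  2778  3558  4434
Δ³: 684  780  876
Δ⁴: 96  96
The fourth differences are constant (96).
876 + 96 = 972;  4434 + 972 = 5406;  16431 + 5406 = 21837;  49729 + 21837 = 71566

71566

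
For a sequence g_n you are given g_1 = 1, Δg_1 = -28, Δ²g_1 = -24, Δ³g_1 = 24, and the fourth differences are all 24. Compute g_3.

Build the table forward from the leading diagonal:
Δ⁴: 24, 24, 24
Δ³: 24, 48, 72
Δ²: -24, 0, 48
Δ: -28, -52, -52
g: 1, -27, -79

-79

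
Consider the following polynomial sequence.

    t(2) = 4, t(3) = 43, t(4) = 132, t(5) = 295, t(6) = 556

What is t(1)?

First differences: 39  89  163  261
Second differences: 50  74  98
Third differences: 24  24
The third differences are constant at 24.
Work back: 50 − 24 = 26;  39 − 26 = 13;  4 − 13 = -9

-9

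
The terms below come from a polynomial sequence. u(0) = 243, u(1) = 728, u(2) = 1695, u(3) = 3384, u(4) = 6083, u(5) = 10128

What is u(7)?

Δ: 485, 967, 1689, 2699, 4045
Δ²: 482, 722, 1010, 1346
Δ³: 240, 288, 336
Δ⁴: 48, 48
The fourth differences are constant (48).
336 + 48 = 384;  1346 + 384 = 1730;  4045 + 1730 = 5775;  10128 + 5775 = 15903
384 + 48 = 432;  1730 + 432 = 2162;  5775 + 2162 = 7937;  15903 + 7937 = 23840

23840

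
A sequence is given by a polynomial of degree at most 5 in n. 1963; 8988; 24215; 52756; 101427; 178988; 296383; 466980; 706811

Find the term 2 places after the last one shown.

First differences: 7025 , 15227 , 28541 , 48671 , 77561 , 117395 , 170597 , 239831
Second differences: 8202 , 13314 , 20130 , 28890 , 39834 , 53202 , 69234
Third differences: 5112 , 6816 , 8760 , 10944 , 13368 , 16032
Fourth differences: 1704 , 1944 , 2184 , 2424 , 2664
Fifth differences: 240 , 240 , 240 , 240
Fifth differences constant at 240.
2664 + 240 = 2904;  16032 + 2904 = 18936;  69234 + 18936 = 88170;  239831 + 88170 = 328001;  706811 + 328001 = 1034812
2904 + 240 = 3144;  18936 + 3144 = 22080;  88170 + 22080 = 110250;  328001 + 110250 = 438251;  1034812 + 438251 = 1473063

1473063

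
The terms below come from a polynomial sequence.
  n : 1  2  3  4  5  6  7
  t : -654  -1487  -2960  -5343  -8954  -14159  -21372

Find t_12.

-833, -1473, -2383, -3611, -5205, -7213
-640, -910, -1228, -1594, -2008
-270, -318, -366, -414
-48, -48, -48
The fourth differences are constant (-48).
-414 − 48 = -462;  -2008 − 462 = -2470;  -7213 − 2470 = -9683;  -21372 − 9683 = -31055
-462 − 48 = -510;  -2470 − 510 = -2980;  -9683 − 2980 = -12663;  -31055 − 12663 = -43718
-510 − 48 = -558;  -2980 − 558 = -3538;  -12663 − 3538 = -16201;  -43718 − 16201 = -59919
-558 − 48 = -606;  -3538 − 606 = -4144;  -16201 − 4144 = -20345;  -59919 − 20345 = -80264
-606 − 48 = -654;  -4144 − 654 = -4798;  -20345 − 4798 = -25143;  -80264 − 25143 = -105407

-105407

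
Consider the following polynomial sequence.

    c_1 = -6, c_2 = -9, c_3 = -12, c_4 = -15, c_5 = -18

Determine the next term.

First differences: -3 , -3 , -3 , -3
First differences constant at -3.
-18 − 3 = -21

-21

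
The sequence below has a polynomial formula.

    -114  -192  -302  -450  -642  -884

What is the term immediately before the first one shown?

First differences: -78  -110  -148  -192  -242
Second differences: -32  -38  -44  -50
Third differences: -6  -6  -6
The third differences are constant at -6.
Work back: -32 + 6 = -26;  -78 + 26 = -52;  -114 + 52 = -62

-62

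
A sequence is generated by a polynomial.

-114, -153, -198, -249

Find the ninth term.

-594

-39 , -45 , -51
-6 , -6
Second differences constant at -6.
-51 − 6 = -57;  -249 − 57 = -306
-57 − 6 = -63;  -306 − 63 = -369
-63 − 6 = -69;  -369 − 69 = -438
-69 − 6 = -75;  -438 − 75 = -513
-75 − 6 = -81;  -513 − 81 = -594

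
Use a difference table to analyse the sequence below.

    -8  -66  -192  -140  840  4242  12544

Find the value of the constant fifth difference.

240

Δ: -58, -126, 52, 980, 3402, 8302
Δ²: -68, 178, 928, 2422, 4900
Δ³: 246, 750, 1494, 2478
Δ⁴: 504, 744, 984
Δ⁵: 240, 240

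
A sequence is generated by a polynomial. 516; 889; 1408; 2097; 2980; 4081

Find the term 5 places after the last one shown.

373, 519, 689, 883, 1101
146, 170, 194, 218
24, 24, 24
Constant third difference = 24, so extend:
218 + 24 = 242;  1101 + 242 = 1343;  4081 + 1343 = 5424
242 + 24 = 266;  1343 + 266 = 1609;  5424 + 1609 = 7033
266 + 24 = 290;  1609 + 290 = 1899;  7033 + 1899 = 8932
290 + 24 = 314;  1899 + 314 = 2213;  8932 + 2213 = 11145
314 + 24 = 338;  2213 + 338 = 2551;  11145 + 2551 = 13696

13696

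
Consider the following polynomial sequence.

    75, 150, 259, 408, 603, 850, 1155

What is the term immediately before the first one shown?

Δ: 75, 109, 149, 195, 247, 305
Δ²: 34, 40, 46, 52, 58
Δ³: 6, 6, 6, 6
The third differences are constant at 6.
Work back: 34 − 6 = 28;  75 − 28 = 47;  75 − 47 = 28

28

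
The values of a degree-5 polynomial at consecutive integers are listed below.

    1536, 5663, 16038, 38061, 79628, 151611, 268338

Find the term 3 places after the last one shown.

4127 , 10375 , 22023 , 41567 , 71983 , 116727
6248 , 11648 , 19544 , 30416 , 44744
5400 , 7896 , 10872 , 14328
2496 , 2976 , 3456
480 , 480
Constant fifth difference = 480, so extend:
3456 + 480 = 3936;  14328 + 3936 = 18264;  44744 + 18264 = 63008;  116727 + 63008 = 179735;  268338 + 179735 = 448073
3936 + 480 = 4416;  18264 + 4416 = 22680;  63008 + 22680 = 85688;  179735 + 85688 = 265423;  448073 + 265423 = 713496
4416 + 480 = 4896;  22680 + 4896 = 27576;  85688 + 27576 = 113264;  265423 + 113264 = 378687;  713496 + 378687 = 1092183

1092183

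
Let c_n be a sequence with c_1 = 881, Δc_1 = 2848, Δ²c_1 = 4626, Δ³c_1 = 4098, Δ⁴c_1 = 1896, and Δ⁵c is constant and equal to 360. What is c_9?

Build the table forward from the leading diagonal:
Δ⁵: 360, 360, 360, 360, 360, 360, 360, 360, 360
Δ⁴: 1896, 2256, 2616, 2976, 3336, 3696, 4056, 4416, 4776
Δ³: 4098, 5994, 8250, 10866, 13842, 17178, 20874, 24930, 29346
Δ²: 4626, 8724, 14718, 22968, 33834, 47676, 64854, 85728, 110658
Δ: 2848, 7474, 16198, 30916, 53884, 87718, 135394, 200248, 285976
c: 881, 3729, 11203, 27401, 58317, 112201, 199919, 335313, 535561

535561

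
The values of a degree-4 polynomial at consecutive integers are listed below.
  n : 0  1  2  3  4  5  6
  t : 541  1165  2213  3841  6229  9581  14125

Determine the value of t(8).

27821

Δ: 624 , 1048 , 1628 , 2388 , 3352 , 4544
Δ²: 424 , 580 , 760 , 964 , 1192
Δ³: 156 , 180 , 204 , 228
Δ⁴: 24 , 24 , 24
Constant fourth difference = 24, so extend:
228 + 24 = 252;  1192 + 252 = 1444;  4544 + 1444 = 5988;  14125 + 5988 = 20113
252 + 24 = 276;  1444 + 276 = 1720;  5988 + 1720 = 7708;  20113 + 7708 = 27821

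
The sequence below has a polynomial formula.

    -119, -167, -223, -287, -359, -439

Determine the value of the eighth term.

D1: -48  -56  -64  -72  -80
D2: -8  -8  -8  -8
Second differences constant at -8.
-80 − 8 = -88;  -439 − 88 = -527
-88 − 8 = -96;  -527 − 96 = -623

-623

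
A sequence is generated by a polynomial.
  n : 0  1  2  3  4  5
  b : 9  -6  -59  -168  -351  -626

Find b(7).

-1524

Δ: -15  -53  -109  -183  -275
Δ²: -38  -56  -74  -92
Δ³: -18  -18  -18
Constant third difference = -18, so extend:
-92 − 18 = -110;  -275 − 110 = -385;  -626 − 385 = -1011
-110 − 18 = -128;  -385 − 128 = -513;  -1011 − 513 = -1524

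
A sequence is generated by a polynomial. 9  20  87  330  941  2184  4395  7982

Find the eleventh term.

32159

D1: 11, 67, 243, 611, 1243, 2211, 3587
D2: 56, 176, 368, 632, 968, 1376
D3: 120, 192, 264, 336, 408
D4: 72, 72, 72, 72
The fourth differences are constant (72).
408 + 72 = 480;  1376 + 480 = 1856;  3587 + 1856 = 5443;  7982 + 5443 = 13425
480 + 72 = 552;  1856 + 552 = 2408;  5443 + 2408 = 7851;  13425 + 7851 = 21276
552 + 72 = 624;  2408 + 624 = 3032;  7851 + 3032 = 10883;  21276 + 10883 = 32159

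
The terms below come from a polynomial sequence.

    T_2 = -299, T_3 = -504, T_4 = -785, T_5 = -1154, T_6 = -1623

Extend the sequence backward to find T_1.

-158

Δ: -205, -281, -369, -469
Δ²: -76, -88, -100
Δ³: -12, -12
The third differences are constant at -12.
Work back: -76 + 12 = -64;  -205 + 64 = -141;  -299 + 141 = -158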